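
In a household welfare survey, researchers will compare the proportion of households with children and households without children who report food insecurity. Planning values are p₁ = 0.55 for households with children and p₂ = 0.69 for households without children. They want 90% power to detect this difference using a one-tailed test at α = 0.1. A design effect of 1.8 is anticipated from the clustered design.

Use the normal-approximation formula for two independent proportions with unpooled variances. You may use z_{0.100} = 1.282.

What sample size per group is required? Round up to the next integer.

n = 279 per group

n = (z_α + z_β)² · [p₁(1−p₁) + p₂(1−p₂)] / (p₁ − p₂)²
  = (1.282 + 1.282)² · (0.55·0.45 + 0.69·0.31) / (-0.14)²
  = (2.564)² · (0.2475 + 0.2139) / 0.0196
  = 6.5741 · 0.4614 / 0.0196
  = 154.76
Design effect: 1.8 × 154.76 = 278.57.
Round up → n = 279 per group.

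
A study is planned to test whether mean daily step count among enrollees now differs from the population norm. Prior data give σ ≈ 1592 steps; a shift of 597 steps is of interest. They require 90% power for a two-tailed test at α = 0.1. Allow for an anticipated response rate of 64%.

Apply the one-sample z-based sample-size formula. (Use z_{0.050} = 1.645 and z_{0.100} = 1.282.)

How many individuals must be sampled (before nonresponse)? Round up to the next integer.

n = 96

n = (z_{α/2} + z_β)² · σ² / δ²
  = (1.645 + 1.282)² · 1592² / 597²
  = 8.5673 · 2534464 / 356409
  = 60.92
Adjust for 64% response: 60.92 / 0.64 = 95.19.
Round up → n = 96.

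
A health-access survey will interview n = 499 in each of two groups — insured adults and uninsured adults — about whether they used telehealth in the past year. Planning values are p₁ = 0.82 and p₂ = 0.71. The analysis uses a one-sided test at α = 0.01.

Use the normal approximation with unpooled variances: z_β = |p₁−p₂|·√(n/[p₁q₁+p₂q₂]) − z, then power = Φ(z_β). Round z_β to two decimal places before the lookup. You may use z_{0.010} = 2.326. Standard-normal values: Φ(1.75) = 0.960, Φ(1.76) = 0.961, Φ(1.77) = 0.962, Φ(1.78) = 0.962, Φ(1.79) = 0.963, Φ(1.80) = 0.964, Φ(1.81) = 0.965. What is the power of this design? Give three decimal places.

z_β = |p₁−p₂|·√(n/[p₁q₁+p₂q₂]) − z_α
    = 0.11 · √(499/0.3535) − 2.326
    = 0.11 · 37.5712 − 2.326
    = 4.1328 − 2.326 = 1.8068 → 1.81
Power = Φ(1.81) = 0.965.

Power ≈ 0.965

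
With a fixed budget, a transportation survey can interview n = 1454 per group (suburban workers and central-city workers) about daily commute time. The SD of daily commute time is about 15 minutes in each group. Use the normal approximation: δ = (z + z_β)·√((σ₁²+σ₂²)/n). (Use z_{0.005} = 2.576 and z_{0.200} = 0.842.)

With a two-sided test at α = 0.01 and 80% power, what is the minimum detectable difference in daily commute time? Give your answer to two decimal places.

δ = (z_{α/2} + z_β) · √((σ₁²+σ₂²)/n)
  = (2.576 + 0.842) · √(450/1454)
  = 3.418 · √0.30949
  = 3.418 · 0.5563
  = 1.9015

Minimum detectable difference ≈ 1.90 minutes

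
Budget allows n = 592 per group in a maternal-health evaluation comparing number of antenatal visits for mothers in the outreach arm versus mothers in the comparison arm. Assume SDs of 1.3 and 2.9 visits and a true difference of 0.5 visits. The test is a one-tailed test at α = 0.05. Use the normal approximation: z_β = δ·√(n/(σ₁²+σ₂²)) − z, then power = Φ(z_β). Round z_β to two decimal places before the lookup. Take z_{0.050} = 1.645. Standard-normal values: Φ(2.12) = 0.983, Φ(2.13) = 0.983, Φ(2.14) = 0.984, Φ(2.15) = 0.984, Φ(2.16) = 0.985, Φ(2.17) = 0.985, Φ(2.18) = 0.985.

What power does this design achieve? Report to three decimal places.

z_β = δ·√(n/(σ₁²+σ₂²)) − z_α
    = 0.5 · √(592/10.1) − 1.645
    = 0.5 · 7.65597 − 1.645
    = 3.8280 − 1.645 = 2.1830 → 2.18
Power = Φ(2.18) = 0.985.

Power ≈ 0.985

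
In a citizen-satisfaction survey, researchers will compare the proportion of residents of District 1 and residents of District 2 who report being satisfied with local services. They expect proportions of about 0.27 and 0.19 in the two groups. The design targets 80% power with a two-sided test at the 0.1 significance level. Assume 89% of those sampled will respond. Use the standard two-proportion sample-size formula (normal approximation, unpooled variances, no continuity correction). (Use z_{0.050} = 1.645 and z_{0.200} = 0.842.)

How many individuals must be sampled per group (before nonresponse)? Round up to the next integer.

n = (z_{α/2} + z_β)² · [p₁(1−p₁) + p₂(1−p₂)] / (p₁ − p₂)²
  = (1.645 + 0.842)² · (0.27·0.73 + 0.19·0.81) / (0.08)²
  = (2.487)² · (0.1971 + 0.1539) / 0.0064
  = 6.1852 · 0.3510 / 0.0064
  = 339.22
Adjust for 89% response: 339.22 / 0.89 = 381.14.
Round up → n = 382 per group.

n = 382 per group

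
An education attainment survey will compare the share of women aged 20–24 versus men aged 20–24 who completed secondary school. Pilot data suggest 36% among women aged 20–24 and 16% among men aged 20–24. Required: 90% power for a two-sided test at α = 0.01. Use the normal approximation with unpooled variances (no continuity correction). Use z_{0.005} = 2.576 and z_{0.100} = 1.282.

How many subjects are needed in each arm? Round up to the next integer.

n = 136 per group

n = (z_{α/2} + z_β)² · [p₁(1−p₁) + p₂(1−p₂)] / (p₁ − p₂)²
  = (2.576 + 1.282)² · (0.36·0.64 + 0.16·0.84) / (0.20)²
  = (3.858)² · (0.2304 + 0.1344) / 0.0400
  = 14.8842 · 0.3648 / 0.0400
  = 135.74
Round up → n = 136 per group.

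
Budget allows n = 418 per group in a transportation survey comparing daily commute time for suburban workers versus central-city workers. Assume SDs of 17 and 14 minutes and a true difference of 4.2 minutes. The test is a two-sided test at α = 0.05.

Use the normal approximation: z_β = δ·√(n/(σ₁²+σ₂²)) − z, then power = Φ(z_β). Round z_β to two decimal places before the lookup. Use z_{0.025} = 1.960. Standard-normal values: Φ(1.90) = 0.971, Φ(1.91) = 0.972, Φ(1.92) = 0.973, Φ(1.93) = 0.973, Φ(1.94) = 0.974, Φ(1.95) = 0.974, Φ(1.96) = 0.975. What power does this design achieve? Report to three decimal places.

Power ≈ 0.974

z_β = δ·√(n/(σ₁²+σ₂²)) − z_{α/2}
    = 4.2 · √(418/485) − 1.960
    = 4.2 · 0.92836 − 1.960
    = 3.8991 − 1.960 = 1.9391 → 1.94
Power = Φ(1.94) = 0.974.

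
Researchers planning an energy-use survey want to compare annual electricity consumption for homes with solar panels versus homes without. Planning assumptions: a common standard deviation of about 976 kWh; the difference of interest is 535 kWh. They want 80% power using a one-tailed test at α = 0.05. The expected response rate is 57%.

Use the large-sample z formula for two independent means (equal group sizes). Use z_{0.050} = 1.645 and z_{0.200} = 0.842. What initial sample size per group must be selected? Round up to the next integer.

n = (z_α + z_β)² · (σ₁² + σ₂²) / δ²
  = (1.645 + 0.842)² · (2·976² = 1905152) / 535²
  = 6.1852 · 1905152 / 286225
  = 41.17
Adjust for 57% response: 41.17 / 0.57 = 72.23.
Round up → n = 73 per group.

n = 73 per group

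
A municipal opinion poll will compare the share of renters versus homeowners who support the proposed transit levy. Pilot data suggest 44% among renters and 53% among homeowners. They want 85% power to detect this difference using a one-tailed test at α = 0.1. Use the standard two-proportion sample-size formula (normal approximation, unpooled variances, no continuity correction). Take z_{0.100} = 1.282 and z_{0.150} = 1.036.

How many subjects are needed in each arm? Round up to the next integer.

n = 329 per group

n = (z_α + z_β)² · [p₁(1−p₁) + p₂(1−p₂)] / (p₁ − p₂)²
  = (1.282 + 1.036)² · (0.44·0.56 + 0.53·0.47) / (-0.09)²
  = (2.318)² · (0.2464 + 0.2491) / 0.0081
  = 5.3731 · 0.4955 / 0.0081
  = 328.69
Round up → n = 329 per group.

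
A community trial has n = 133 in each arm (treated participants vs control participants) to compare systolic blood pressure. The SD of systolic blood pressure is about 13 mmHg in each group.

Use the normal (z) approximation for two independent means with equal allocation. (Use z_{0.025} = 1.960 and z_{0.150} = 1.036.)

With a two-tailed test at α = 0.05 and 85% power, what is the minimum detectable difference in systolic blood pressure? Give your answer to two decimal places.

δ = (z_{α/2} + z_β) · √((σ₁²+σ₂²)/n)
  = (1.960 + 1.036) · √(338/133)
  = 2.996 · √2.5414
  = 2.996 · 1.5942
  = 4.7761

Minimum detectable difference ≈ 4.78 mmHg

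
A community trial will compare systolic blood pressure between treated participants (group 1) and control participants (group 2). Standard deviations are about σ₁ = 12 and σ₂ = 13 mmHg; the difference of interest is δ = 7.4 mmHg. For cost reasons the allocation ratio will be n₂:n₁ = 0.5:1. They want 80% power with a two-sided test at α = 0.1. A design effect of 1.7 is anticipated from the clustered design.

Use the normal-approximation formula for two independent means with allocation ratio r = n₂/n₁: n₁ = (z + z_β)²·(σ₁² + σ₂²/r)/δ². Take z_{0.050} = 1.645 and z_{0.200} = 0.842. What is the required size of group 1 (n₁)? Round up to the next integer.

n₁ = 93

n₁ = (z_{α/2} + z_β)² · (σ₁² + σ₂²/r) / δ²
   = (1.645 + 0.842)² · (12² + 13²/0.5) / 7.4²
   = 6.1852 · (144 + 338) / 54.76
   = 6.1852 · 482 / 54.76
   = 54.44
Design effect: 1.7 × 54.44 = 92.55.
Round up → n₁ = 93; n₂ = r·n₁ = 0.5 × 93 = 47.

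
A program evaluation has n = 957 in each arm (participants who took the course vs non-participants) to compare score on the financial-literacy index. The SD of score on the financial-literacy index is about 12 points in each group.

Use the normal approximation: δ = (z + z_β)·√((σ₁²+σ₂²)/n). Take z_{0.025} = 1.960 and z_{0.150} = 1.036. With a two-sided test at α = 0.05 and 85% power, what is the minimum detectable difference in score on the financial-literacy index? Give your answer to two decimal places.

δ = (z_{α/2} + z_β) · √((σ₁²+σ₂²)/n)
  = (1.960 + 1.036) · √(288/957)
  = 2.996 · √0.30094
  = 2.996 · 0.5486
  = 1.6435

Minimum detectable difference ≈ 1.64 points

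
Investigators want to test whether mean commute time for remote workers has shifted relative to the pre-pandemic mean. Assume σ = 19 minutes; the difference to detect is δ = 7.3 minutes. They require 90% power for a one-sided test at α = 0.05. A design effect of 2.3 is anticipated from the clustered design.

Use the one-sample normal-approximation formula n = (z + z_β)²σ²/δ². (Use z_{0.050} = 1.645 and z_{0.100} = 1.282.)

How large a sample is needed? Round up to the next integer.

n = (z_α + z_β)² · σ² / δ²
  = (1.645 + 1.282)² · 19² / 7.3²
  = 8.5673 · 361 / 53.29
  = 58.04
Design effect: 2.3 × 58.04 = 133.49.
Round up → n = 134.

n = 134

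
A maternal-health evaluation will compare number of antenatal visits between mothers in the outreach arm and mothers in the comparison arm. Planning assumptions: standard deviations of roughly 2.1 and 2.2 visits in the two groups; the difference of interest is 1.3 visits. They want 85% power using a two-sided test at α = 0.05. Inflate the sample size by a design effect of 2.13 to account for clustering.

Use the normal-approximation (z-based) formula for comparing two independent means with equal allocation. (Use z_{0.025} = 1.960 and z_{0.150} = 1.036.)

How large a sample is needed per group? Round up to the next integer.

n = 105 per group

n = (z_{α/2} + z_β)² · (σ₁² + σ₂²) / δ²
  = (1.960 + 1.036)² · (2.1² + 2.2² = 9.25) / 1.3²
  = 8.9760 · 9.25 / 1.69
  = 49.13
Design effect: 2.13 × 49.13 = 104.64.
Round up → n = 105 per group.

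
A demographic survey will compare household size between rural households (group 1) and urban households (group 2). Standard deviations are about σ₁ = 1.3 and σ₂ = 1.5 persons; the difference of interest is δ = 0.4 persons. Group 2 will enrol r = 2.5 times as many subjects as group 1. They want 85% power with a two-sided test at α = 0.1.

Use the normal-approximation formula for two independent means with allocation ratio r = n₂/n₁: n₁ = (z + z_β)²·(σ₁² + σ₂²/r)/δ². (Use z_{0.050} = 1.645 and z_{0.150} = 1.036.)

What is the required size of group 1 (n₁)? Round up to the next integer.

n₁ = (z_{α/2} + z_β)² · (σ₁² + σ₂²/r) / δ²
   = (1.645 + 1.036)² · (1.3² + 1.5²/2.5) / 0.4²
   = 7.1878 · (1.69 + 0.9) / 0.16
   = 7.1878 · 2.59 / 0.16
   = 116.35
Round up → n₁ = 117; n₂ = r·n₁ = 2.5 × 117 = 293.

n₁ = 117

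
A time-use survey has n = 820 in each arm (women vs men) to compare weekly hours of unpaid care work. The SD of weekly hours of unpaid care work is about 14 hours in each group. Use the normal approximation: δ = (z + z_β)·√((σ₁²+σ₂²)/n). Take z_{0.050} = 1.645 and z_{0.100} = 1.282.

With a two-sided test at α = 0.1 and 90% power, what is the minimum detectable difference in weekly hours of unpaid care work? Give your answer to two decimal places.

Minimum detectable difference ≈ 2.02 hours

δ = (z_{α/2} + z_β) · √((σ₁²+σ₂²)/n)
  = (1.645 + 1.282) · √(392/820)
  = 2.927 · √0.47805
  = 2.927 · 0.6914
  = 2.0238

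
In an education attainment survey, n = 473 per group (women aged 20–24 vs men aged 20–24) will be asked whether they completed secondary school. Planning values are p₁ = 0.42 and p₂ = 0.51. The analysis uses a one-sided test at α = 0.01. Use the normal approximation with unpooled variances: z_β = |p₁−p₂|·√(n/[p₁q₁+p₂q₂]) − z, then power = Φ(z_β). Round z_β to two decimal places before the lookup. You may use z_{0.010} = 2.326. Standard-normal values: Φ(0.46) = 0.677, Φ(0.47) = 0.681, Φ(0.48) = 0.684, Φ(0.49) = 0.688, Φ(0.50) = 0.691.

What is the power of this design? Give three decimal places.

z_β = |p₁−p₂|·√(n/[p₁q₁+p₂q₂]) − z_α
    = 0.09 · √(473/0.4935) − 2.326
    = 0.09 · 30.9590 − 2.326
    = 2.7863 − 2.326 = 0.4603 → 0.46
Power = Φ(0.46) = 0.677.

Power ≈ 0.677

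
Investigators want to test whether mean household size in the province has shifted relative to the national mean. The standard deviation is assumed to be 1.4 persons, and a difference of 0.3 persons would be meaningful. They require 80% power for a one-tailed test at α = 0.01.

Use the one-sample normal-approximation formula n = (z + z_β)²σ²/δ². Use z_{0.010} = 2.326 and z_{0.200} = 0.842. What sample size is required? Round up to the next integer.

n = (z_α + z_β)² · σ² / δ²
  = (2.326 + 0.842)² · 1.4² / 0.3²
  = 10.0362 · 1.96 / 0.09
  = 218.57
Round up → n = 219.

n = 219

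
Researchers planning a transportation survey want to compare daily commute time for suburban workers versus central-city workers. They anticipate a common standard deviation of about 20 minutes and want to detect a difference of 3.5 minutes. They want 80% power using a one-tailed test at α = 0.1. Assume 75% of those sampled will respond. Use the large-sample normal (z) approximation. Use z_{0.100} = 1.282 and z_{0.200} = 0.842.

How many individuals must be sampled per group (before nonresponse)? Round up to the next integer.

n = 393 per group

n = (z_α + z_β)² · (σ₁² + σ₂²) / δ²
  = (1.282 + 0.842)² · (2·20² = 800) / 3.5²
  = 4.5114 · 800 / 12.25
  = 294.62
Adjust for 75% response: 294.62 / 0.75 = 392.83.
Round up → n = 393 per group.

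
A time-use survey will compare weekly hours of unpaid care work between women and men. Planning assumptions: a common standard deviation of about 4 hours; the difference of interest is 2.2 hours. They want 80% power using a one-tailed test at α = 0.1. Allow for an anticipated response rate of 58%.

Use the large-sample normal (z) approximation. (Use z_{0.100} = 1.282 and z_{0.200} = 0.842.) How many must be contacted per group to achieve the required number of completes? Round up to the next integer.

n = (z_α + z_β)² · (σ₁² + σ₂²) / δ²
  = (1.282 + 0.842)² · (2·4² = 32) / 2.2²
  = 4.5114 · 32 / 4.84
  = 29.83
Adjust for 58% response: 29.83 / 0.58 = 51.43.
Round up → n = 52 per group.

n = 52 per group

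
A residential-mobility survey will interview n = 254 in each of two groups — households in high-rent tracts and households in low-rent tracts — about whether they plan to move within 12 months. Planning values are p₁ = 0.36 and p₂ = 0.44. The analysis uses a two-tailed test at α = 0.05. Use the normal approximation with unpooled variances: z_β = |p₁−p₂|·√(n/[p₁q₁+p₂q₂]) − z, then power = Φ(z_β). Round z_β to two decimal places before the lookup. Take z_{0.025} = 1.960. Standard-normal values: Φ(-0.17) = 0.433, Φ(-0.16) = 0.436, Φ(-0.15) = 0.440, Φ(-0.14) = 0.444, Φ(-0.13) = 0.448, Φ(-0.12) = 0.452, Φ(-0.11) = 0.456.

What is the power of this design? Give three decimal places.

z_β = |p₁−p₂|·√(n/[p₁q₁+p₂q₂]) − z_{α/2}
    = 0.08 · √(254/0.4768) − 1.960
    = 0.08 · 23.0807 − 1.960
    = 1.8465 − 1.960 = -0.1135 → -0.11
Power = Φ(-0.11) = 0.456.

Power ≈ 0.456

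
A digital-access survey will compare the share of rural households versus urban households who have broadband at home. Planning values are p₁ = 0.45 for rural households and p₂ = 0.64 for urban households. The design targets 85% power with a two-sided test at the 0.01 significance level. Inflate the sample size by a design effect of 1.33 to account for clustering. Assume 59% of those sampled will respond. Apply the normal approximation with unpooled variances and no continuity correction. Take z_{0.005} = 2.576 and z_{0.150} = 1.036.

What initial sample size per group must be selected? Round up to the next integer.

n = (z_{α/2} + z_β)² · [p₁(1−p₁) + p₂(1−p₂)] / (p₁ − p₂)²
  = (2.576 + 1.036)² · (0.45·0.55 + 0.64·0.36) / (-0.19)²
  = (3.612)² · (0.2475 + 0.2304) / 0.0361
  = 13.0465 · 0.4779 / 0.0361
  = 172.71
Design effect: 1.33 × 172.71 = 229.71.
Adjust for 59% response: 229.71 / 0.59 = 389.34.
Round up → n = 390 per group.

n = 390 per group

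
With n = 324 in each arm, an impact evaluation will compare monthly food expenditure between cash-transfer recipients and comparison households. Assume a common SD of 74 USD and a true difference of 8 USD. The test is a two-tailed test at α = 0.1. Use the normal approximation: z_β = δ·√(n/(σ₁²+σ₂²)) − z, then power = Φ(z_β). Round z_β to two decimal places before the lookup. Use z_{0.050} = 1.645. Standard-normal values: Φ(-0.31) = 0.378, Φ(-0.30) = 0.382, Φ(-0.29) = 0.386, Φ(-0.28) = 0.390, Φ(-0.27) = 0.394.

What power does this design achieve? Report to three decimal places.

z_β = δ·√(n/(σ₁²+σ₂²)) − z_{α/2}
    = 8 · √(324/10952) − 1.645
    = 8 · 0.17200 − 1.645
    = 1.3760 − 1.645 = -0.2690 → -0.27
Power = Φ(-0.27) = 0.394.

Power ≈ 0.394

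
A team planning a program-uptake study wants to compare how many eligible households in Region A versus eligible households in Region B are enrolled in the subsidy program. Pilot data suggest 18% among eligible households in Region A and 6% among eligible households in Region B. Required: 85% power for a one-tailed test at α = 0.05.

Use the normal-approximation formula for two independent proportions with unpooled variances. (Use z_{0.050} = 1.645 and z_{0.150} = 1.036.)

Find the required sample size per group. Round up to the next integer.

n = (z_α + z_β)² · [p₁(1−p₁) + p₂(1−p₂)] / (p₁ − p₂)²
  = (1.645 + 1.036)² · (0.18·0.82 + 0.06·0.94) / (0.12)²
  = (2.681)² · (0.1476 + 0.0564) / 0.0144
  = 7.1878 · 0.2040 / 0.0144
  = 101.83
Round up → n = 102 per group.

n = 102 per group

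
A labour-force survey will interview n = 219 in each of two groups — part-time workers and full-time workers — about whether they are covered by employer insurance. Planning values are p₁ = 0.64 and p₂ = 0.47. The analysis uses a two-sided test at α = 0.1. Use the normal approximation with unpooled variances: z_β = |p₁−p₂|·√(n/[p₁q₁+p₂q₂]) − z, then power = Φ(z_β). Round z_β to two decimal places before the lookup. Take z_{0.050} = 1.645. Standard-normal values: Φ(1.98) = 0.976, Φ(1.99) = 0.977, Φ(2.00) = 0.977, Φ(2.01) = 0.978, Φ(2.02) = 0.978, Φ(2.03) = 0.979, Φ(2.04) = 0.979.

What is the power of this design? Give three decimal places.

Power ≈ 0.977

z_β = |p₁−p₂|·√(n/[p₁q₁+p₂q₂]) − z_{α/2}
    = 0.17 · √(219/0.4795) − 1.645
    = 0.17 · 21.3711 − 1.645
    = 3.6331 − 1.645 = 1.9881 → 1.99
Power = Φ(1.99) = 0.977.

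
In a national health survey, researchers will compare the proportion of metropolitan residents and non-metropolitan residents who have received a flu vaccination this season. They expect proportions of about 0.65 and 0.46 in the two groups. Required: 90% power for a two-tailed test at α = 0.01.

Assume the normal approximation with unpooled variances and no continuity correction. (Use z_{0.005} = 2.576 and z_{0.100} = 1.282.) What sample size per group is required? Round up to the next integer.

n = (z_{α/2} + z_β)² · [p₁(1−p₁) + p₂(1−p₂)] / (p₁ − p₂)²
  = (2.576 + 1.282)² · (0.65·0.35 + 0.46·0.54) / (0.19)²
  = (3.858)² · (0.2275 + 0.2484) / 0.0361
  = 14.8842 · 0.4759 / 0.0361
  = 196.22
Round up → n = 197 per group.

n = 197 per group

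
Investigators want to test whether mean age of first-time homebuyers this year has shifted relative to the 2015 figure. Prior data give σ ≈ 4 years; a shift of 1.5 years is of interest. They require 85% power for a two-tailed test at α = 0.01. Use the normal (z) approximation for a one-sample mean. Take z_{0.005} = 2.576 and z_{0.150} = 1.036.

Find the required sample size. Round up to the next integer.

n = (z_{α/2} + z_β)² · σ² / δ²
  = (2.576 + 1.036)² · 4² / 1.5²
  = 13.0465 · 16 / 2.25
  = 92.78
Round up → n = 93.

n = 93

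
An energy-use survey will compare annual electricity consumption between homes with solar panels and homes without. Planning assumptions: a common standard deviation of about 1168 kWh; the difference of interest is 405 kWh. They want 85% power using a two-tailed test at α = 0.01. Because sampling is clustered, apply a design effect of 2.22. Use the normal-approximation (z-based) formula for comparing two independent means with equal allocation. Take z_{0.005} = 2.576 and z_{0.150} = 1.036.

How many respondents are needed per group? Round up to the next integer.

n = (z_{α/2} + z_β)² · (σ₁² + σ₂²) / δ²
  = (2.576 + 1.036)² · (2·1168² = 2728448) / 405²
  = 13.0465 · 2728448 / 164025
  = 217.02
Design effect: 2.22 × 217.02 = 481.79.
Round up → n = 482 per group.

n = 482 per group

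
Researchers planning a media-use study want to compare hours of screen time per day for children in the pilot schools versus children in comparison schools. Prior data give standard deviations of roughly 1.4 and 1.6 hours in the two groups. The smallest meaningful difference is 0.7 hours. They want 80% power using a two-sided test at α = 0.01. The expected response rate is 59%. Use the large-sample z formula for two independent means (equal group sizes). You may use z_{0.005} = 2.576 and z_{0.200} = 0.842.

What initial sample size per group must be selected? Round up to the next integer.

n = 183 per group

n = (z_{α/2} + z_β)² · (σ₁² + σ₂²) / δ²
  = (2.576 + 0.842)² · (1.4² + 1.6² = 4.52) / 0.7²
  = 11.6827 · 4.52 / 0.49
  = 107.77
Adjust for 59% response: 107.77 / 0.59 = 182.66.
Round up → n = 183 per group.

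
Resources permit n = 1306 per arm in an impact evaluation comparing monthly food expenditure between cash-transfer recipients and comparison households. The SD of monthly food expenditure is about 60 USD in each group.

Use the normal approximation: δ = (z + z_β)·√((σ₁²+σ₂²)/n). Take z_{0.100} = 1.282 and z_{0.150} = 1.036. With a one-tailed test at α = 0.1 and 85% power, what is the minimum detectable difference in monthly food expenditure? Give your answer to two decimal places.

Minimum detectable difference ≈ 5.44 USD

δ = (z_α + z_β) · √((σ₁²+σ₂²)/n)
  = (1.282 + 1.036) · √(7200/1306)
  = 2.318 · √5.513
  = 2.318 · 2.3480
  = 5.4426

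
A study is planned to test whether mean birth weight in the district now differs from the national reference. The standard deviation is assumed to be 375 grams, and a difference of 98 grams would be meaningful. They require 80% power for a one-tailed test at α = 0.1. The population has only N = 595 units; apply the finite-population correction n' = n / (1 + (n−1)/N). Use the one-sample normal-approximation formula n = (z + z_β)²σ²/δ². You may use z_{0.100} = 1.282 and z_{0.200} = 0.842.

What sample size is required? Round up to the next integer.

n = 60

n = (z_α + z_β)² · σ² / δ²
  = (1.282 + 0.842)² · 375² / 98²
  = 4.5114 · 140625 / 9604
  = 66.06
Finite-population correction (N = 595): 66.06 / (1 + (66.06 − 1)/595) = 59.55.
Round up → n = 60.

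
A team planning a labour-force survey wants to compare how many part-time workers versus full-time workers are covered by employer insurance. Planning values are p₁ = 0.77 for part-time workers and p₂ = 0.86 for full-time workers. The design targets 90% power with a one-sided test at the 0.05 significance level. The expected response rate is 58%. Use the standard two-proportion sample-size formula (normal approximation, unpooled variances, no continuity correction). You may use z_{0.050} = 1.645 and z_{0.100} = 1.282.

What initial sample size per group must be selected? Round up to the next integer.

n = (z_α + z_β)² · [p₁(1−p₁) + p₂(1−p₂)] / (p₁ − p₂)²
  = (1.645 + 1.282)² · (0.77·0.23 + 0.86·0.14) / (-0.09)²
  = (2.927)² · (0.1771 + 0.1204) / 0.0081
  = 8.5673 · 0.2975 / 0.0081
  = 314.66
Adjust for 58% response: 314.66 / 0.58 = 542.52.
Round up → n = 543 per group.

n = 543 per group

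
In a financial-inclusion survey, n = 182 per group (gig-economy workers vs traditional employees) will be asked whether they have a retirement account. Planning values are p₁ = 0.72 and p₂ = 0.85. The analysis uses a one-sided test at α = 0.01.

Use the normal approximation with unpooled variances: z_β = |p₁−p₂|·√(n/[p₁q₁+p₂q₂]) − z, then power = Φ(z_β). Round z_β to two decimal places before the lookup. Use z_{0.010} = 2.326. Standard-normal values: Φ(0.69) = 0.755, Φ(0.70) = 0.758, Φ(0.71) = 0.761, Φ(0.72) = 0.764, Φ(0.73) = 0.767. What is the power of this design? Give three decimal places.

z_β = |p₁−p₂|·√(n/[p₁q₁+p₂q₂]) − z_α
    = 0.13 · √(182/0.3291) − 2.326
    = 0.13 · 23.5164 − 2.326
    = 3.0571 − 2.326 = 0.7311 → 0.73
Power = Φ(0.73) = 0.767.

Power ≈ 0.767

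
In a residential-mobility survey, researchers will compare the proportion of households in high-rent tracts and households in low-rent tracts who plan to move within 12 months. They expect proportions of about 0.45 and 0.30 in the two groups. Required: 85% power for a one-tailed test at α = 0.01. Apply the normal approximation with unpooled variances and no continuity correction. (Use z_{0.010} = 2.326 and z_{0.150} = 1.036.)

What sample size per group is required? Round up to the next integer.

n = 230 per group

n = (z_α + z_β)² · [p₁(1−p₁) + p₂(1−p₂)] / (p₁ − p₂)²
  = (2.326 + 1.036)² · (0.45·0.55 + 0.30·0.70) / (0.15)²
  = (3.362)² · (0.2475 + 0.2100) / 0.0225
  = 11.3030 · 0.4575 / 0.0225
  = 229.83
Round up → n = 230 per group.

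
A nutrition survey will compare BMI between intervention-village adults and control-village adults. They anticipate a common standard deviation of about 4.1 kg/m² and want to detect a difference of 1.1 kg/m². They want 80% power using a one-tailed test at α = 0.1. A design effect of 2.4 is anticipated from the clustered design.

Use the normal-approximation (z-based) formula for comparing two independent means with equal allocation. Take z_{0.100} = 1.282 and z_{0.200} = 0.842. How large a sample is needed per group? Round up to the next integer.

n = 301 per group

n = (z_α + z_β)² · (σ₁² + σ₂²) / δ²
  = (1.282 + 0.842)² · (2·4.1² = 33.62) / 1.1²
  = 4.5114 · 33.62 / 1.21
  = 125.35
Design effect: 2.4 × 125.35 = 300.84.
Round up → n = 301 per group.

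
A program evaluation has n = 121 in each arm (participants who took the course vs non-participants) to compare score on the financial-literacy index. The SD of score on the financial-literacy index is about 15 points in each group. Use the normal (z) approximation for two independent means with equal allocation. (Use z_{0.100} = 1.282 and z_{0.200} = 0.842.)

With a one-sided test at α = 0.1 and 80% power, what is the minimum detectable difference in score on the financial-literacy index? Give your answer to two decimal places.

δ = (z_α + z_β) · √((σ₁²+σ₂²)/n)
  = (1.282 + 0.842) · √(450/121)
  = 2.124 · √3.719
  = 2.124 · 1.9285
  = 4.0961

Minimum detectable difference ≈ 4.10 points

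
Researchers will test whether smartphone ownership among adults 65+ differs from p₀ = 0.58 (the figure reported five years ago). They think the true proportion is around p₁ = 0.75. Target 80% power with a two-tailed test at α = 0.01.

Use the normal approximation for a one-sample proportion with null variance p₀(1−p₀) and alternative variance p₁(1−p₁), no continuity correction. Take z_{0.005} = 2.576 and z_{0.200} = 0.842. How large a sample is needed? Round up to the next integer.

n = [z_{α/2}·√(p₀q₀) + z_β·√(p₁q₁)]² / (p₁ − p₀)²
  = [2.576·√(0.58·0.42) + 0.842·√(0.75·0.25)]² / (0.17)²
  = [2.576·0.4936 + 0.842·0.4330]² / 0.0289
  = [1.6360]² / 0.0289
  = 92.61
Round up → n = 93.

n = 93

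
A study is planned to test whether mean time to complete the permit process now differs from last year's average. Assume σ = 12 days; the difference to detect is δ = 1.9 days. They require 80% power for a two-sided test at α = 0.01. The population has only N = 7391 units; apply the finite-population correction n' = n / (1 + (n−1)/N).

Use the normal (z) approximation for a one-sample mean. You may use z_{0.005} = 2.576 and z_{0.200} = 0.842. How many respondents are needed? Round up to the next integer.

n = (z_{α/2} + z_β)² · σ² / δ²
  = (2.576 + 0.842)² · 12² / 1.9²
  = 11.6827 · 144 / 3.61
  = 466.01
Finite-population correction (N = 7391): 466.01 / (1 + (466.01 − 1)/7391) = 438.43.
Round up → n = 439.

n = 439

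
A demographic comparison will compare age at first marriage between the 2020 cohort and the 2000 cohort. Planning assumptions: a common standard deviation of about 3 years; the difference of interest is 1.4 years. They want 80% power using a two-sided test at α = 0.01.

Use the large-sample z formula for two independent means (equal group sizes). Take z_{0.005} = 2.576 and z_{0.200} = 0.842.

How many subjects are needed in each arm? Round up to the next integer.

n = (z_{α/2} + z_β)² · (σ₁² + σ₂²) / δ²
  = (2.576 + 0.842)² · (2·3² = 18) / 1.4²
  = 11.6827 · 18 / 1.96
  = 107.29
Round up → n = 108 per group.

n = 108 per group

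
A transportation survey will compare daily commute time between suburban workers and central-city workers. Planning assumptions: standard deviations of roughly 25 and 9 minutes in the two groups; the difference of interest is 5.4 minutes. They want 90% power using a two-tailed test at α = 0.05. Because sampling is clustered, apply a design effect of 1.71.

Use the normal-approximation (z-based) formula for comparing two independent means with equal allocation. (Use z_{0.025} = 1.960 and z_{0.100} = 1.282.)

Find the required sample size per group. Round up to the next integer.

n = (z_{α/2} + z_β)² · (σ₁² + σ₂²) / δ²
  = (1.960 + 1.282)² · (25² + 9² = 706) / 5.4²
  = 10.5106 · 706 / 29.16
  = 254.47
Design effect: 1.71 × 254.47 = 435.15.
Round up → n = 436 per group.

n = 436 per group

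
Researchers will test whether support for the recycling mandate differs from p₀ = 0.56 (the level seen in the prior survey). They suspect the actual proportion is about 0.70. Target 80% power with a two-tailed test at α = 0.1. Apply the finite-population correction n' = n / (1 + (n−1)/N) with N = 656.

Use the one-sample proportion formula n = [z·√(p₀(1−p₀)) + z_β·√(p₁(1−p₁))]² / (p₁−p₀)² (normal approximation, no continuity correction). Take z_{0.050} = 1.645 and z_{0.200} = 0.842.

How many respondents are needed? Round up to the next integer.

n = [z_{α/2}·√(p₀q₀) + z_β·√(p₁q₁)]² / (p₁ − p₀)²
  = [1.645·√(0.56·0.44) + 0.842·√(0.70·0.30)]² / (0.14)²
  = [1.645·0.4964 + 0.842·0.4583]² / 0.0196
  = [1.2024]² / 0.0196
  = 73.76
Finite-population correction (N = 656): 73.76 / (1 + (73.76 − 1)/656) = 66.40.
Round up → n = 67.

n = 67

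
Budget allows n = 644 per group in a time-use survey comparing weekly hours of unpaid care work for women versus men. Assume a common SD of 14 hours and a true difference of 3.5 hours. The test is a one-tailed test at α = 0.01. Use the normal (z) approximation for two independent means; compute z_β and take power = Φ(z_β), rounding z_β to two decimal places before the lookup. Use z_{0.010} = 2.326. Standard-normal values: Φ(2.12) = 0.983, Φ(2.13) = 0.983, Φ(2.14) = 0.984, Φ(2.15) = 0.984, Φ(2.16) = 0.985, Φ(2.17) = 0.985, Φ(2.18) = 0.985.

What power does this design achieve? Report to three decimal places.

z_β = δ·√(n/(σ₁²+σ₂²)) − z_α
    = 3.5 · √(644/392) − 2.326
    = 3.5 · 1.28174 − 2.326
    = 4.4861 − 2.326 = 2.1601 → 2.16
Power = Φ(2.16) = 0.985.

Power ≈ 0.985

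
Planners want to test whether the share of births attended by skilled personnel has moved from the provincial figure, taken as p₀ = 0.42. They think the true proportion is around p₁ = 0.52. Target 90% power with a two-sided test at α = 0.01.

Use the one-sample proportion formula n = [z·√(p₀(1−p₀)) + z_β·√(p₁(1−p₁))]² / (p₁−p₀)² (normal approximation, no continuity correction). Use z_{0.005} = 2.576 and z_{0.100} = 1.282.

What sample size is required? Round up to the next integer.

n = 366

n = [z_{α/2}·√(p₀q₀) + z_β·√(p₁q₁)]² / (p₁ − p₀)²
  = [2.576·√(0.42·0.58) + 1.282·√(0.52·0.48)]² / (0.10)²
  = [2.576·0.4936 + 1.282·0.4996]² / 0.0100
  = [1.9119]² / 0.0100
  = 365.53
Round up → n = 366.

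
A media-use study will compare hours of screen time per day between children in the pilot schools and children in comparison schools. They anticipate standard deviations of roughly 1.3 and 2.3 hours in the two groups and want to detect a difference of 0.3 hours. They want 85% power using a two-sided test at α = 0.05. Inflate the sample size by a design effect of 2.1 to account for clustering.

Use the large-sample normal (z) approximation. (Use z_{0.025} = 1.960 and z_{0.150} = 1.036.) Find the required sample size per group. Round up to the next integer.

n = (z_{α/2} + z_β)² · (σ₁² + σ₂²) / δ²
  = (1.960 + 1.036)² · (1.3² + 2.3² = 6.98) / 0.3²
  = 8.9760 · 6.98 / 0.09
  = 696.14
Design effect: 2.1 × 696.14 = 1461.89.
Round up → n = 1462 per group.

n = 1462 per group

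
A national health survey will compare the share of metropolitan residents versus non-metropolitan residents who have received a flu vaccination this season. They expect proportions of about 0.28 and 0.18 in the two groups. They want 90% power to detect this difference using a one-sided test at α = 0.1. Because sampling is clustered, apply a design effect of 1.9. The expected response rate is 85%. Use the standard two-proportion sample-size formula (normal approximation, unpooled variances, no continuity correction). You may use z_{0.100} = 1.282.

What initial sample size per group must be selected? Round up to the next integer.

n = (z_α + z_β)² · [p₁(1−p₁) + p₂(1−p₂)] / (p₁ − p₂)²
  = (1.282 + 1.282)² · (0.28·0.72 + 0.18·0.82) / (0.10)²
  = (2.564)² · (0.2016 + 0.1476) / 0.0100
  = 6.5741 · 0.3492 / 0.0100
  = 229.57
Design effect: 1.9 × 229.57 = 436.18.
Adjust for 85% response: 436.18 / 0.85 = 513.15.
Round up → n = 514 per group.

n = 514 per group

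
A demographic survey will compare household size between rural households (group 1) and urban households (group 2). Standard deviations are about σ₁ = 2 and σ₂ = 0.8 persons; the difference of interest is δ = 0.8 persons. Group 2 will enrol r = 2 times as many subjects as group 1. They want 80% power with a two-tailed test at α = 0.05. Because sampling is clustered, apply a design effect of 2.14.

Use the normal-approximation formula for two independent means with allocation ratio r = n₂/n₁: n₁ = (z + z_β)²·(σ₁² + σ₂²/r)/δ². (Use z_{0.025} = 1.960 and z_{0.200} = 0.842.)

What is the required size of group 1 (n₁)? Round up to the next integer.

n₁ = (z_{α/2} + z_β)² · (σ₁² + σ₂²/r) / δ²
   = (1.960 + 0.842)² · (2² + 0.8²/2) / 0.8²
   = 7.8512 · (4 + 0.32) / 0.64
   = 7.8512 · 4.32 / 0.64
   = 53.00
Design effect: 2.14 × 53.00 = 113.41.
Round up → n₁ = 114; n₂ = r·n₁ = 2 × 114 = 228.

n₁ = 114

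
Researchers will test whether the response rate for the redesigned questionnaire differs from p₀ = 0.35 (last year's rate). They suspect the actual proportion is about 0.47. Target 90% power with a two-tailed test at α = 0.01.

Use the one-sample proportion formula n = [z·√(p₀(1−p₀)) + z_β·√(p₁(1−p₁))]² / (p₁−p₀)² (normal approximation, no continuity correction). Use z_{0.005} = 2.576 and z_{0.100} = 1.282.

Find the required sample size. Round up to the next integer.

n = 243

n = [z_{α/2}·√(p₀q₀) + z_β·√(p₁q₁)]² / (p₁ − p₀)²
  = [2.576·√(0.35·0.65) + 1.282·√(0.47·0.53)]² / (0.12)²
  = [2.576·0.4770 + 1.282·0.4991]² / 0.0144
  = [1.8685]² / 0.0144
  = 242.46
Round up → n = 243.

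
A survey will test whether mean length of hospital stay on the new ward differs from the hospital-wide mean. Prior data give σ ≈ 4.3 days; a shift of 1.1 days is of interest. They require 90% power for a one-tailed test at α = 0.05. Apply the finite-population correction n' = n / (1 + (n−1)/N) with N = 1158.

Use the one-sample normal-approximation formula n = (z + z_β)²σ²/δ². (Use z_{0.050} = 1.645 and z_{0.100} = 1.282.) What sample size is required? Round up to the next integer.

n = (z_α + z_β)² · σ² / δ²
  = (1.645 + 1.282)² · 4.3² / 1.1²
  = 8.5673 · 18.49 / 1.21
  = 130.92
Finite-population correction (N = 1158): 130.92 / (1 + (130.92 − 1)/1158) = 117.71.
Round up → n = 118.

n = 118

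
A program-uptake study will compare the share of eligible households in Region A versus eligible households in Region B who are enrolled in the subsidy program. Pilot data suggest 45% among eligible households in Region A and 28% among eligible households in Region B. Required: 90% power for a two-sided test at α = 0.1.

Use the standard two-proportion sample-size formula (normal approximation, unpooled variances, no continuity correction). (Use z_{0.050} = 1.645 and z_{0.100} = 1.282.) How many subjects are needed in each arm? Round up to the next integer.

n = 134 per group

n = (z_{α/2} + z_β)² · [p₁(1−p₁) + p₂(1−p₂)] / (p₁ − p₂)²
  = (1.645 + 1.282)² · (0.45·0.55 + 0.28·0.72) / (0.17)²
  = (2.927)² · (0.2475 + 0.2016) / 0.0289
  = 8.5673 · 0.4491 / 0.0289
  = 133.13
Round up → n = 134 per group.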